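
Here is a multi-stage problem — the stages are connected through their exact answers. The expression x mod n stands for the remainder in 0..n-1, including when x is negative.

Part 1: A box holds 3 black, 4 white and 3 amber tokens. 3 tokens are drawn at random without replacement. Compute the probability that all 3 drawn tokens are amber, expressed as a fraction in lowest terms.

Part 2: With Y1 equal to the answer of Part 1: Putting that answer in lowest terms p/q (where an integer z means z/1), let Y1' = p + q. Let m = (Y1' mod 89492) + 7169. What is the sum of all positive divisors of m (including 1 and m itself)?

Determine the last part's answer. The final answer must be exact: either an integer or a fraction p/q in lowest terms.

Part 1: total draws C(10,3) = 120; favorable C(3,3) = 1; P = 1/120; answer 1/120
Part 2: Y1 = 1/120; threaded value p + q = 121; m = 7290; 7290 = 2 * 3^6 * 5; sigma = (1 + 2) * (1 + 3 + 9 + 27 + 81 + 243 + 729) * (1 + 5) = 3 * 1093 * 6 = 19674; answer 19674

19674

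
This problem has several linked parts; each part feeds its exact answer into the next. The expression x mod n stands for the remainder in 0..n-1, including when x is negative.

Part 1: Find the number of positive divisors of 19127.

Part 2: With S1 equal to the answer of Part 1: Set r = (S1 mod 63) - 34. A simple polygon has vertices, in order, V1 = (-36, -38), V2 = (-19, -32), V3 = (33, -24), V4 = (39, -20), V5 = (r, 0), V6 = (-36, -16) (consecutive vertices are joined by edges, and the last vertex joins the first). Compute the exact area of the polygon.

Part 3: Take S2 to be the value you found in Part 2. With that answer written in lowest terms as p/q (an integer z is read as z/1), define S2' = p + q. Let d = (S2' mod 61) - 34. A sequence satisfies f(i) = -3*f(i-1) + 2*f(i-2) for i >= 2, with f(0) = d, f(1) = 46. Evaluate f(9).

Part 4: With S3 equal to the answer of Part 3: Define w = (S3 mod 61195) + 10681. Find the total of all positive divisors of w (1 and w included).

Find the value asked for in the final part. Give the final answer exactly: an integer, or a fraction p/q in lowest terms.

92840

Part 1: 19127 = 31 * 617; number of divisors = (1+1) * (1+1) = 4; answer 4
Part 2: S1 = 4; r = -30; cross terms: (-36*-32 - -19*-38)=430, (-19*-24 - 33*-32)=1512, (33*-20 - 39*-24)=276, (39*0 - -30*-20)=-600, (-30*-16 - -36*0)=480, (-36*-38 - -36*-16)=792; twice the area = |2890| = 2890; area = 1445; answer 1445
Part 3: S2 = 1445; threaded value p + q = 1446; d = 9; f(2) = -3*(46) + 2*(9) = -120; iterating: f(2)=-120, f(3)=452, f(4)=-1596, f(5)=5692, f(6)=-20268, f(7)=72188, f(8)=-257100, f(9)=915676; answer 915676
Part 4: S3 = 915676; w = 69627; 69627 = 3 * 23209; sigma = (1 + 3) * (1 + 23209) = 4 * 23210 = 92840; answer 92840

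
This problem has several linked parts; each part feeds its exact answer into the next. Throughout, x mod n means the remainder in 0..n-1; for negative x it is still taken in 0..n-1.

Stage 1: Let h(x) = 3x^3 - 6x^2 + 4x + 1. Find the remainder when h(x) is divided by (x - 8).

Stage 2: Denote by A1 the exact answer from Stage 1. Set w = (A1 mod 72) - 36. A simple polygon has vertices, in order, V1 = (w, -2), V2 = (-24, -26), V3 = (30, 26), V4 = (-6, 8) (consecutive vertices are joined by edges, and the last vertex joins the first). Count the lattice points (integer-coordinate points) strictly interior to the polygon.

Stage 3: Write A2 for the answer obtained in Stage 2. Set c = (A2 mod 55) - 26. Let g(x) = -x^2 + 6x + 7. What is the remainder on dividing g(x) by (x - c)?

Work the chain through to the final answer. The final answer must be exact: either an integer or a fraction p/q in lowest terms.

Stage 1: remainder = value at the root: 3*(8)^3 - 6*(8)^2 + 4*(8)^1 + 1 = (1536) + (-384) + (32) + (1) = 1185; answer 1185
Stage 2: A1 = 1185; w = -3; cross terms: (-3*-26 - -24*-2)=30, (-24*26 - 30*-26)=156, (30*8 - -6*26)=396, (-6*-2 - -3*8)=36; twice the area = |618| = 618; area = 309; boundary points = 3 + 2 + 18 + 1 = 24; strictly interior points = area - boundary/2 + 1 = 298; answer 298
Stage 3: A2 = 298; c = -3; remainder = value at the root: -1*(-3)^2 + 6*(-3)^1 + 7 = (-9) + (-18) + (7) = -20; answer -20

-20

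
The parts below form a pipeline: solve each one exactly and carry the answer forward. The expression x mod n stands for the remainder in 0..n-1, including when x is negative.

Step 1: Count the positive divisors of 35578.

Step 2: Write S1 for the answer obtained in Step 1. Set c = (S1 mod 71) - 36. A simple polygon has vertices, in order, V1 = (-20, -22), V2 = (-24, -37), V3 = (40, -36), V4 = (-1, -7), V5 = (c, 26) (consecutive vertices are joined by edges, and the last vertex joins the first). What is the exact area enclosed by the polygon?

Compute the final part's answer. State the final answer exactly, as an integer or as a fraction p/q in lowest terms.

1607

Step 1: 35578 = 2 * 17789; number of divisors = (1+1) * (1+1) = 4; answer 4
Step 2: S1 = 4; c = -32; cross terms: (-20*-37 - -24*-22)=212, (-24*-36 - 40*-37)=2344, (40*-7 - -1*-36)=-316, (-1*26 - -32*-7)=-250, (-32*-22 - -20*26)=1224; twice the area = |3214| = 3214; area = 1607; answer 1607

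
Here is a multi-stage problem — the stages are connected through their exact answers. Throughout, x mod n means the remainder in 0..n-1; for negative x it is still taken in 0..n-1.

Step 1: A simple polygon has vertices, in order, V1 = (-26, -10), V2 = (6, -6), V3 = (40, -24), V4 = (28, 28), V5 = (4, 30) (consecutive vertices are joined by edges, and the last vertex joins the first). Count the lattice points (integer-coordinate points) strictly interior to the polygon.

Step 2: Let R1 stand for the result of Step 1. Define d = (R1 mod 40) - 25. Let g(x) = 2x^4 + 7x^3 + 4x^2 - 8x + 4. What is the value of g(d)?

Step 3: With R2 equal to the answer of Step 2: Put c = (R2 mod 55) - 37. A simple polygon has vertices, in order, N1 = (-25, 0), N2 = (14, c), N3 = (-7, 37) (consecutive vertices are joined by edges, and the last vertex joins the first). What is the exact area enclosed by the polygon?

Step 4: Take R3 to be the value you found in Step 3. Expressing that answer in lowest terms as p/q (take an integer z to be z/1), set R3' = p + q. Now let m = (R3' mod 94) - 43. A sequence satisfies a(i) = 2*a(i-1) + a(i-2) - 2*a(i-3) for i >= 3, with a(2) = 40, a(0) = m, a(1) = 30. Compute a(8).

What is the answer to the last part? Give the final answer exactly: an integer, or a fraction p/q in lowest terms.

1552

Step 1: cross terms: (-26*-6 - 6*-10)=216, (6*-24 - 40*-6)=96, (40*28 - 28*-24)=1792, (28*30 - 4*28)=728, (4*-10 - -26*30)=740; twice the area = |3572| = 3572; area = 1786; boundary points = 4 + 2 + 4 + 2 + 10 = 22; strictly interior points = area - boundary/2 + 1 = 1776; answer 1776
Step 2: R1 = 1776; d = -9; 2*(-9)^4 + 7*(-9)^3 + 4*(-9)^2 - 8*(-9)^1 + 4 = (13122) + (-5103) + (324) + (72) + (4) = 8419; answer 8419
Step 3: R2 = 8419; c = -33; cross terms: (-25*-33 - 14*0)=825, (14*37 - -7*-33)=287, (-7*0 - -25*37)=925; twice the area = |2037| = 2037; area = 2037/2; answer 2037/2
Step 4: R3 = 2037/2; threaded value p + q = 2039; m = 22; a(3) = 2*(40) + 1*(30) - 2*(22) = 66; iterating: a(3)=66, a(4)=112, a(5)=210, a(6)=400, a(7)=786, a(8)=1552; answer 1552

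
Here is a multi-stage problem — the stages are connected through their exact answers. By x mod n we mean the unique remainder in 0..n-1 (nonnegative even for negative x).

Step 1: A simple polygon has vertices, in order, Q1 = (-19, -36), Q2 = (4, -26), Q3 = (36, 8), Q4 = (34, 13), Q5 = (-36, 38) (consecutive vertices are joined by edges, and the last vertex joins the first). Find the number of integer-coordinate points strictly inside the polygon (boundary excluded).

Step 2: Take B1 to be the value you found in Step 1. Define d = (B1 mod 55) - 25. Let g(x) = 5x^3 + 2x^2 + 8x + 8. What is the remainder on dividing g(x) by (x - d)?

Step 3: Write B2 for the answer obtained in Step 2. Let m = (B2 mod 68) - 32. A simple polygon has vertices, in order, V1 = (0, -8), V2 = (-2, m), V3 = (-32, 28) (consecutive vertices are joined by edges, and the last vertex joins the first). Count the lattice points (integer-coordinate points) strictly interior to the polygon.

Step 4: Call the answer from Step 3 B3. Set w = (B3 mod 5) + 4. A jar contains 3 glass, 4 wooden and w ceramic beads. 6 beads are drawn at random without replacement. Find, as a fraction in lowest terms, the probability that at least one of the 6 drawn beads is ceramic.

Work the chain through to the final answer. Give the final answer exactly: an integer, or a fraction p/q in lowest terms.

714/715

Step 1: cross terms: (-19*-26 - 4*-36)=638, (4*8 - 36*-26)=968, (36*13 - 34*8)=196, (34*38 - -36*13)=1760, (-36*-36 - -19*38)=2018; twice the area = |5580| = 5580; area = 2790; boundary points = 1 + 2 + 1 + 5 + 1 = 10; strictly interior points = area - boundary/2 + 1 = 2786; answer 2786
Step 2: B1 = 2786; d = 11; remainder = value at the root: 5*(11)^3 + 2*(11)^2 + 8*(11)^1 + 8 = (6655) + (242) + (88) + (8) = 6993; answer 6993
Step 3: B2 = 6993; m = 25; cross terms: (0*25 - -2*-8)=-16, (-2*28 - -32*25)=744, (-32*-8 - 0*28)=256; twice the area = |984| = 984; area = 492; boundary points = 1 + 3 + 4 = 8; strictly interior points = area - boundary/2 + 1 = 489; answer 489
Step 4: B3 = 489; w = 8; total draws C(15,6) = 5005; complement C(7,6) = 7; favorable 5005 - 7 = 4998; P = 714/715; answer 714/715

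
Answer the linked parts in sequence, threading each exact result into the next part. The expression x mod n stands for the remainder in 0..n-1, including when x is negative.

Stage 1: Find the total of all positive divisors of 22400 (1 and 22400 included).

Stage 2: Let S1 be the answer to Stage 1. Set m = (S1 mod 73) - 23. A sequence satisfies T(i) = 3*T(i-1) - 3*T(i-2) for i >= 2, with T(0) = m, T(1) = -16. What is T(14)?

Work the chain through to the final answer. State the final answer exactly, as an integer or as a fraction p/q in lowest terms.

-32805

Stage 1: 22400 = 2^7 * 5^2 * 7; sigma = (1 + 2 + 4 + 8 + 16 + 32 + 64 + 128) * (1 + 5 + 25) * (1 + 7) = 255 * 31 * 8 = 63240; answer 63240
Stage 2: S1 = 63240; m = -1; T(2) = 3*(-16) - 3*(-1) = -45; iterating: T(2)=-45, T(3)=-87, T(4)=-126, T(5)=-117, T(6)=27, T(7)=432, T(8)=1215, T(9)=2349, T(10)=3402, T(11)=3159, T(12)=-729, T(13)=-11664, T(14)=-32805; answer -32805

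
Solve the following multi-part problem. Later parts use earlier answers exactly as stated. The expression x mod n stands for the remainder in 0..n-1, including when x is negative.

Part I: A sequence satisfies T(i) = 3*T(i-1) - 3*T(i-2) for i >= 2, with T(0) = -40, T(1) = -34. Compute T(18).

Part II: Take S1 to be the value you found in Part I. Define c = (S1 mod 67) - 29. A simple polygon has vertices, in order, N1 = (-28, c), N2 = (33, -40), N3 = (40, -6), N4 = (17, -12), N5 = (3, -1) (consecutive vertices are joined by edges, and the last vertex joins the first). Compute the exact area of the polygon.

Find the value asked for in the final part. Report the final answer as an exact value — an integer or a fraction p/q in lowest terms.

Part I: T(2) = 3*(-34) - 3*(-40) = 18; iterating: T(2)=18, T(3)=156, T(4)=414, T(5)=774, T(6)=1080, T(7)=918, T(8)=-486, T(9)=-4212, T(10)=-11178, T(11)=-20898, T(12)=-29160, T(13)=-24786, T(14)=13122, T(15)=113724, T(16)=301806, T(17)=564246, T(18)=787320; answer 787320
Part II: S1 = 787320; c = -26; cross terms: (-28*-40 - 33*-26)=1978, (33*-6 - 40*-40)=1402, (40*-12 - 17*-6)=-378, (17*-1 - 3*-12)=19, (3*-26 - -28*-1)=-106; twice the area = |2915| = 2915; area = 2915/2; answer 2915/2

2915/2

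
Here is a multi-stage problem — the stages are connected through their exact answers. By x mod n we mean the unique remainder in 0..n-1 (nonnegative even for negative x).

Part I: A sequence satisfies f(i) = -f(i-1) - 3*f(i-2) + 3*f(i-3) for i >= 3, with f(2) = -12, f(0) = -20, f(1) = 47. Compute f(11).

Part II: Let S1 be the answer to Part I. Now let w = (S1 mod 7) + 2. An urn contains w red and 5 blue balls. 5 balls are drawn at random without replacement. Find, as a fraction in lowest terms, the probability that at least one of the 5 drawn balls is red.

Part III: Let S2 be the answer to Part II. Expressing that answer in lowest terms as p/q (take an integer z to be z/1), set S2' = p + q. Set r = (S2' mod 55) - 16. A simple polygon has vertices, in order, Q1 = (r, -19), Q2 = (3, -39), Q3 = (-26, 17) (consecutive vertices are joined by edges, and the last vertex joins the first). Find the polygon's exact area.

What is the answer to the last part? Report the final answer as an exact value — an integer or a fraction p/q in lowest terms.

Part I: f(3) = -1*(-12) - 3*(47) + 3*(-20) = -189; iterating: f(3)=-189, f(4)=366, f(5)=165, f(6)=-1830, f(7)=2433, f(8)=3552, f(9)=-16341, f(10)=12984, f(11)=46695; answer 46695
Part II: S1 = 46695; w = 7; total draws C(12,5) = 792; complement C(5,5) = 1; favorable 792 - 1 = 791; P = 791/792; answer 791/792
Part III: S2 = 791/792; threaded value p + q = 1583; r = 27; cross terms: (27*-39 - 3*-19)=-996, (3*17 - -26*-39)=-963, (-26*-19 - 27*17)=35; twice the area = |-1924| = 1924; area = 962; answer 962

962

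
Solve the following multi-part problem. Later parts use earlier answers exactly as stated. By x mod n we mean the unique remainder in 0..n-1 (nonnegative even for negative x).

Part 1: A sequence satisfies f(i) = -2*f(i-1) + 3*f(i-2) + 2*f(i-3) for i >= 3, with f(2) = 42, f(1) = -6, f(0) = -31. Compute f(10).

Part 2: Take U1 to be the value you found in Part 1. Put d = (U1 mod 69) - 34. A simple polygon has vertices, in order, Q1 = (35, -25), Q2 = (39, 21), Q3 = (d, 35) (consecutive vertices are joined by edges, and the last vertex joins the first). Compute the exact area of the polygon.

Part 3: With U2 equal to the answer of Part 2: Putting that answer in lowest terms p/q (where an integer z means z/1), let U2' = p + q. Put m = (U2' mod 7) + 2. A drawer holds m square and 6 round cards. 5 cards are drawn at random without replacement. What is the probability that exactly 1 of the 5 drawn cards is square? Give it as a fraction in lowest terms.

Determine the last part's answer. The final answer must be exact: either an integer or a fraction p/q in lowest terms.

Part 1: f(3) = -2*(42) + 3*(-6) + 2*(-31) = -164; iterating: f(3)=-164, f(4)=442, f(5)=-1292, f(6)=3582, f(7)=-10156, f(8)=28474, f(9)=-80252, f(10)=225614; answer 225614
Part 2: U1 = 225614; d = 19; cross terms: (35*21 - 39*-25)=1710, (39*35 - 19*21)=966, (19*-25 - 35*35)=-1700; twice the area = |976| = 976; area = 488; answer 488
Part 3: U2 = 488; threaded value p + q = 489; m = 8; total draws C(14,5) = 2002; favorable C(8,1)*C(6,4) = 120; P = 60/1001; answer 60/1001

60/1001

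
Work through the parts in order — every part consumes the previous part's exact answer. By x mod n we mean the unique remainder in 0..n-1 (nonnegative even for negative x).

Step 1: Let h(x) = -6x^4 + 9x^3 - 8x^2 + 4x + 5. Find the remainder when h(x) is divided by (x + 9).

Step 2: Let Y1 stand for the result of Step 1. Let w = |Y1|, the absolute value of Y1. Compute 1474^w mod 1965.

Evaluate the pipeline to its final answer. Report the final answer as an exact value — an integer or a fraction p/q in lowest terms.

1081

Step 1: remainder = value at the root: -6*(-9)^4 + 9*(-9)^3 - 8*(-9)^2 + 4*(-9)^1 + 5 = (-39366) + (-6561) + (-648) + (-36) + (5) = -46606; answer -46606
Step 2: Y1 = -46606; w = 46606; squarings mod 1965: 1474^1=1474, 1474^2=1351, 1474^4=1681, 1474^8=91, 1474^16=421, 1474^32=391, 1474^64=1576, 1474^128=16, 1474^256=256, 1474^512=691, 1474^1024=1951, 1474^2048=196, 1474^4096=1081, 1474^8192=1351, 1474^16384=1681, 1474^32768=91; 1474^46606 = 1474^2 * 1474^4 * 1474^8 * 1474^512 * 1474^1024 * 1474^4096 * 1474^8192 * 1474^32768 = 1081 (mod 1965); answer 1081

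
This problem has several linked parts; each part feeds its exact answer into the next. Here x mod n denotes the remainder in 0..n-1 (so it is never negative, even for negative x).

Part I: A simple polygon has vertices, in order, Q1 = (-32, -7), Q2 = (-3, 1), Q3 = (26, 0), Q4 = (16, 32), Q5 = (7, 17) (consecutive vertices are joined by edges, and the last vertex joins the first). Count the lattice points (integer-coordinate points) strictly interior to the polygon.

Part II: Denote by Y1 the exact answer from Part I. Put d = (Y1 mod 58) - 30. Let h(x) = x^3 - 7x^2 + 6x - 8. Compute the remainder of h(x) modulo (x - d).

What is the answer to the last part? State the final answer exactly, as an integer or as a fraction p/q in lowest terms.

Part I: cross terms: (-32*1 - -3*-7)=-53, (-3*0 - 26*1)=-26, (26*32 - 16*0)=832, (16*17 - 7*32)=48, (7*-7 - -32*17)=495; twice the area = |1296| = 1296; area = 648; boundary points = 1 + 1 + 2 + 3 + 3 = 10; strictly interior points = area - boundary/2 + 1 = 644; answer 644
Part II: Y1 = 644; d = -24; remainder = value at the root: 1*(-24)^3 - 7*(-24)^2 + 6*(-24)^1 - 8 = (-13824) + (-4032) + (-144) + (-8) = -18008; answer -18008

-18008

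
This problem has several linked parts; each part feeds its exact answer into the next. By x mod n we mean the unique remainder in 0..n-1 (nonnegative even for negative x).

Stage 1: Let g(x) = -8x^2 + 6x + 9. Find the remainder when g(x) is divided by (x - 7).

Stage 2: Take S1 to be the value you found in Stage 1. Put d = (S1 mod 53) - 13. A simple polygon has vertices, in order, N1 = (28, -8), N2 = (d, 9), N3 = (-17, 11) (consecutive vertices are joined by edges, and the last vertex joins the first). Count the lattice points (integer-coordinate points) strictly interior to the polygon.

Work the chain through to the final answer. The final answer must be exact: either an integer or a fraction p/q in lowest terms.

277

Stage 1: remainder = value at the root: -8*(7)^2 + 6*(7)^1 + 9 = (-392) + (42) + (9) = -341; answer -341
Stage 2: S1 = -341; d = 17; cross terms: (28*9 - 17*-8)=388, (17*11 - -17*9)=340, (-17*-8 - 28*11)=-172; twice the area = |556| = 556; area = 278; boundary points = 1 + 2 + 1 = 4; strictly interior points = area - boundary/2 + 1 = 277; answer 277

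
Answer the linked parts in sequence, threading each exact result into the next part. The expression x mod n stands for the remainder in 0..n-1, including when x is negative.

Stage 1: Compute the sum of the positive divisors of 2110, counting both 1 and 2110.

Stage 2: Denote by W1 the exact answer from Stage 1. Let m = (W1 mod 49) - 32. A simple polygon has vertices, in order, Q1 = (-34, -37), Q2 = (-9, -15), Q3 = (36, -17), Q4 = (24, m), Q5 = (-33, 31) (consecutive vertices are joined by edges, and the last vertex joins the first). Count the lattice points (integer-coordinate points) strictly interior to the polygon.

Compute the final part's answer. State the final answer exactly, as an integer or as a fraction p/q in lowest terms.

Stage 1: 2110 = 2 * 5 * 211; sigma = (1 + 2) * (1 + 5) * (1 + 211) = 3 * 6 * 212 = 3816; answer 3816
Stage 2: W1 = 3816; m = 11; cross terms: (-34*-15 - -9*-37)=177, (-9*-17 - 36*-15)=693, (36*11 - 24*-17)=804, (24*31 - -33*11)=1107, (-33*-37 - -34*31)=2275; twice the area = |5056| = 5056; area = 2528; boundary points = 1 + 1 + 4 + 1 + 1 = 8; strictly interior points = area - boundary/2 + 1 = 2525; answer 2525

2525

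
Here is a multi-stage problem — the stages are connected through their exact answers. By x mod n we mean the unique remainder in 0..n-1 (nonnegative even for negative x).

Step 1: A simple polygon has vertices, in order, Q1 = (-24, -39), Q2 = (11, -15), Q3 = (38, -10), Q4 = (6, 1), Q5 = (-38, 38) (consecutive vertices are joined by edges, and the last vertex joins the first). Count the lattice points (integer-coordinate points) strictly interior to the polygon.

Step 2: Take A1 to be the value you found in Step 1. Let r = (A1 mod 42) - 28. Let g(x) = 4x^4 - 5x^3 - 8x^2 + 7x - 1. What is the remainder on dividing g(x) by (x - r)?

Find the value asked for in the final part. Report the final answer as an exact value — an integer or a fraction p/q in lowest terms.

365

Step 1: cross terms: (-24*-15 - 11*-39)=789, (11*-10 - 38*-15)=460, (38*1 - 6*-10)=98, (6*38 - -38*1)=266, (-38*-39 - -24*38)=2394; twice the area = |4007| = 4007; area = 4007/2; boundary points = 1 + 1 + 1 + 1 + 7 = 11; strictly interior points = area - boundary/2 + 1 = 1999; answer 1999
Step 2: A1 = 1999; r = -3; remainder = value at the root: 4*(-3)^4 - 5*(-3)^3 - 8*(-3)^2 + 7*(-3)^1 - 1 = (324) + (135) + (-72) + (-21) + (-1) = 365; answer 365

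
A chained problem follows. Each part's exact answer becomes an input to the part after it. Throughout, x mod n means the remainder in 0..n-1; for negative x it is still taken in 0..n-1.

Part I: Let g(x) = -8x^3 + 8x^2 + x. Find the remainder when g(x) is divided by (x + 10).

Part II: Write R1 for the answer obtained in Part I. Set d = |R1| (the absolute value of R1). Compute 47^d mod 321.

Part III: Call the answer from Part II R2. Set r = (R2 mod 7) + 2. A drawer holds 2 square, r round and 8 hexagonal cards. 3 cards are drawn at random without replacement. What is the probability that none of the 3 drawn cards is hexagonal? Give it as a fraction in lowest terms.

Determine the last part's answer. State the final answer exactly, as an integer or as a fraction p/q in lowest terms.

1/10

Part I: remainder = value at the root: -8*(-10)^3 + 8*(-10)^2 + 1*(-10)^1 = (8000) + (800) + (-10) = 8790; answer 8790
Part II: R1 = 8790; d = 8790; squarings mod 321: 47^1=47, 47^2=283, 47^4=160, 47^8=241, 47^16=301, 47^32=79, 47^64=142, 47^128=262, 47^256=271, 47^512=253, 47^1024=130, 47^2048=208, 47^4096=250, 47^8192=226; 47^8790 = 47^2 * 47^4 * 47^16 * 47^64 * 47^512 * 47^8192 = 4 (mod 321); answer 4
Part III: R2 = 4; r = 6; total draws C(16,3) = 560; favorable C(8,3) = 56; P = 1/10; answer 1/10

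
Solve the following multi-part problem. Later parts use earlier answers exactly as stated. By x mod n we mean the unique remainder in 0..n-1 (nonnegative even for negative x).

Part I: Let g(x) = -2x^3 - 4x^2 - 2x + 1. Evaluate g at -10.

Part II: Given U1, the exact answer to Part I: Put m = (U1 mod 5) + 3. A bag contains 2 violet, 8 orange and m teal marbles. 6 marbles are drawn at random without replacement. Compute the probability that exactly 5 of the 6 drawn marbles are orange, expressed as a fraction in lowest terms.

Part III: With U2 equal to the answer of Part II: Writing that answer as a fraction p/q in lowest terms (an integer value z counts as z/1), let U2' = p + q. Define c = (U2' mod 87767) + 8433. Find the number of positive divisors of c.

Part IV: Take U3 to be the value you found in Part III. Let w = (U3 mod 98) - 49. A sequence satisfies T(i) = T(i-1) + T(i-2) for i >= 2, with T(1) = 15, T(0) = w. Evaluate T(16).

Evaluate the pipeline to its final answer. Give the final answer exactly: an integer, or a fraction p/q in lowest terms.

Part I: -2*(-10)^3 - 4*(-10)^2 - 2*(-10)^1 + 1 = (2000) + (-400) + (20) + (1) = 1621; answer 1621
Part II: U1 = 1621; m = 4; total draws C(14,6) = 3003; favorable C(8,5)*C(6,1) = 336; P = 16/143; answer 16/143
Part III: U2 = 16/143; threaded value p + q = 159; c = 8592; 8592 = 2^4 * 3 * 179; number of divisors = (4+1) * (1+1) * (1+1) = 20; answer 20
Part IV: U3 = 20; w = -29; T(2) = 1*(15) + 1*(-29) = -14; iterating: T(2)=-14, T(3)=1, T(4)=-13, T(5)=-12, T(6)=-25, T(7)=-37, T(8)=-62, T(9)=-99, T(10)=-161, T(11)=-260, T(12)=-421, T(13)=-681, T(14)=-1102, T(15)=-1783, T(16)=-2885; answer -2885

-2885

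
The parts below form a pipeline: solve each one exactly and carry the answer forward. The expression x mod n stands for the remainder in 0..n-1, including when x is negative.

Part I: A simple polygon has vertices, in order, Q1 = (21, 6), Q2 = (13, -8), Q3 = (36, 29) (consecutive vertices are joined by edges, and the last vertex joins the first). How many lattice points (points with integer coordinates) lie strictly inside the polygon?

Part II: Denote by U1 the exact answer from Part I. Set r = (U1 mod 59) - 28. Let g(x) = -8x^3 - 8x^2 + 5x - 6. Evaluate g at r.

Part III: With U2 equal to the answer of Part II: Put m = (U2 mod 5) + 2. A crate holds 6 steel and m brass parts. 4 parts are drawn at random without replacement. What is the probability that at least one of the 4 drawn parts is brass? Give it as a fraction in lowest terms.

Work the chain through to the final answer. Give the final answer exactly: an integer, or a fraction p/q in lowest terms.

32/33

Part I: cross terms: (21*-8 - 13*6)=-246, (13*29 - 36*-8)=665, (36*6 - 21*29)=-393; twice the area = |26| = 26; area = 13; boundary points = 2 + 1 + 1 = 4; strictly interior points = area - boundary/2 + 1 = 12; answer 12
Part II: U1 = 12; r = -16; -8*(-16)^3 - 8*(-16)^2 + 5*(-16)^1 - 6 = (32768) + (-2048) + (-80) + (-6) = 30634; answer 30634
Part III: U2 = 30634; m = 6; total draws C(12,4) = 495; complement C(6,4) = 15; favorable 495 - 15 = 480; P = 32/33; answer 32/33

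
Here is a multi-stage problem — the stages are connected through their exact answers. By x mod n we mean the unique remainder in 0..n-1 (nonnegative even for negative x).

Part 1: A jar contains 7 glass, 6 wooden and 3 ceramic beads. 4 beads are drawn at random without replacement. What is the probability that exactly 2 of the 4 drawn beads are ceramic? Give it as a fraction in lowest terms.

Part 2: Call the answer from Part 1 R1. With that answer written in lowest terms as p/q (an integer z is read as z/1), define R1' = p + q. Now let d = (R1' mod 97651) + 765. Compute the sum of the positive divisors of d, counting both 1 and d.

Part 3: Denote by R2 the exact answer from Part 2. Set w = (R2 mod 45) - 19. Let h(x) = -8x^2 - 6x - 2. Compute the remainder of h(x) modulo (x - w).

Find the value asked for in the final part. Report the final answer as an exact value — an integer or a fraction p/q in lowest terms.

-5152

Part 1: total draws C(16,4) = 1820; favorable C(3,2)*C(13,2) = 234; P = 9/70; answer 9/70
Part 2: R1 = 9/70; threaded value p + q = 79; d = 844; 844 = 2^2 * 211; sigma = (1 + 2 + 4) * (1 + 211) = 7 * 212 = 1484; answer 1484
Part 3: R2 = 1484; w = 25; remainder = value at the root: -8*(25)^2 - 6*(25)^1 - 2 = (-5000) + (-150) + (-2) = -5152; answer -5152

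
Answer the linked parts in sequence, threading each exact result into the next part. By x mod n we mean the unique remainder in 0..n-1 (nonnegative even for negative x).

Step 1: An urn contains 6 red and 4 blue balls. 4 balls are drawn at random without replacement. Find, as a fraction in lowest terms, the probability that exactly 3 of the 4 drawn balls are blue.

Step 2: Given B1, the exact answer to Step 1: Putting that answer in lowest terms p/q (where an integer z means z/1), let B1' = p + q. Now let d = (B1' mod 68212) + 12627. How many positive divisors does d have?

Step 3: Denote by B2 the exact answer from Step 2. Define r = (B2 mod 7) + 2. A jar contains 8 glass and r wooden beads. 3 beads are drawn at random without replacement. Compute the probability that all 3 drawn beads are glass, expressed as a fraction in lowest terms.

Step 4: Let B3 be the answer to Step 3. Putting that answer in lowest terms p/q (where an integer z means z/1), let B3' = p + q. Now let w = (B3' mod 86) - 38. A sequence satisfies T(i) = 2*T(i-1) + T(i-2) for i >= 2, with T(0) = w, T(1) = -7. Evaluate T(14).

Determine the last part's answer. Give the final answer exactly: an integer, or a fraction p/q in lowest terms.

-197403

Step 1: total draws C(10,4) = 210; favorable C(4,3)*C(6,1) = 24; P = 4/35; answer 4/35
Step 2: B1 = 4/35; threaded value p + q = 39; d = 12666; 12666 = 2 * 3 * 2111; number of divisors = (1+1) * (1+1) * (1+1) = 8; answer 8
Step 3: B2 = 8; r = 3; total draws C(11,3) = 165; favorable C(8,3) = 56; P = 56/165; answer 56/165
Step 4: B3 = 56/165; threaded value p + q = 221; w = 11; T(2) = 2*(-7) + 1*(11) = -3; iterating: T(2)=-3, T(3)=-13, T(4)=-29, T(5)=-71, T(6)=-171, T(7)=-413, T(8)=-997, T(9)=-2407, T(10)=-5811, T(11)=-14029, T(12)=-33869, T(13)=-81767, T(14)=-197403; answer -197403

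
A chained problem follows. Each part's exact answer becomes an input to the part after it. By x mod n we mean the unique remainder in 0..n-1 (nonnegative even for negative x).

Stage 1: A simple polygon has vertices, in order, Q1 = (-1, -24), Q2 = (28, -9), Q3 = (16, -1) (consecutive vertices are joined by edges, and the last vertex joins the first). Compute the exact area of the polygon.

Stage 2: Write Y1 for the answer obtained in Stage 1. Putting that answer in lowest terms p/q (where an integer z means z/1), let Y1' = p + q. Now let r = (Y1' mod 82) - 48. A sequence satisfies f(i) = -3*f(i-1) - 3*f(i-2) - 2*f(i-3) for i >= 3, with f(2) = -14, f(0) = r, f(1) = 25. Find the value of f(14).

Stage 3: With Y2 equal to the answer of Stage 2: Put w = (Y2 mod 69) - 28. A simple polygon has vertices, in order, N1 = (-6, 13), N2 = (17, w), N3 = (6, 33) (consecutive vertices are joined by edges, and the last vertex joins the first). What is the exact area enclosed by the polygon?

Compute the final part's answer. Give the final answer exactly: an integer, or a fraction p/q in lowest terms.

Stage 1: cross terms: (-1*-9 - 28*-24)=681, (28*-1 - 16*-9)=116, (16*-24 - -1*-1)=-385; twice the area = |412| = 412; area = 206; answer 206
Stage 2: Y1 = 206; threaded value p + q = 207; r = -5; f(3) = -3*(-14) - 3*(25) - 2*(-5) = -23; iterating: f(3)=-23, f(4)=61, f(5)=-86, f(6)=121, f(7)=-227, f(8)=490, f(9)=-1031, f(10)=2077, f(11)=-4118, f(12)=8185, f(13)=-16355, f(14)=32746; answer 32746
Stage 3: Y2 = 32746; w = 12; cross terms: (-6*12 - 17*13)=-293, (17*33 - 6*12)=489, (6*13 - -6*33)=276; twice the area = |472| = 472; area = 236; answer 236

236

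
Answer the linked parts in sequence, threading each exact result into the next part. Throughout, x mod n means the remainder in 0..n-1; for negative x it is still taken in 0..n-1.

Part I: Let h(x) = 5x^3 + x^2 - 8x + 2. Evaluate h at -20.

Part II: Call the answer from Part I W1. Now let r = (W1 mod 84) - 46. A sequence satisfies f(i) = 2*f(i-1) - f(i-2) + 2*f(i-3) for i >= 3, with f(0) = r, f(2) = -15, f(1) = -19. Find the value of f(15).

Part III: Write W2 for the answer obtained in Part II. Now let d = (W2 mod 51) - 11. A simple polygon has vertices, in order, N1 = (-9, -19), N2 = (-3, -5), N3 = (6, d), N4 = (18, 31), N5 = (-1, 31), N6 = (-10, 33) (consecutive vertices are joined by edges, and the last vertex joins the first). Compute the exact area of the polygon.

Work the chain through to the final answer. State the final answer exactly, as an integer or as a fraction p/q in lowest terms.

Part I: 5*(-20)^3 + 1*(-20)^2 - 8*(-20)^1 + 2 = (-40000) + (400) + (160) + (2) = -39438; answer -39438
Part II: W1 = -39438; r = -4; f(3) = 2*(-15) - 1*(-19) + 2*(-4) = -19; iterating: f(3)=-19, f(4)=-61, f(5)=-133, f(6)=-243, f(7)=-475, f(8)=-973, f(9)=-1957, f(10)=-3891, f(11)=-7771, f(12)=-15565, f(13)=-31141, f(14)=-62259, f(15)=-124507; answer -124507
Part III: W2 = -124507; d = 24; cross terms: (-9*-5 - -3*-19)=-12, (-3*24 - 6*-5)=-42, (6*31 - 18*24)=-246, (18*31 - -1*31)=589, (-1*33 - -10*31)=277, (-10*-19 - -9*33)=487; twice the area = |1053| = 1053; area = 1053/2; answer 1053/2

1053/2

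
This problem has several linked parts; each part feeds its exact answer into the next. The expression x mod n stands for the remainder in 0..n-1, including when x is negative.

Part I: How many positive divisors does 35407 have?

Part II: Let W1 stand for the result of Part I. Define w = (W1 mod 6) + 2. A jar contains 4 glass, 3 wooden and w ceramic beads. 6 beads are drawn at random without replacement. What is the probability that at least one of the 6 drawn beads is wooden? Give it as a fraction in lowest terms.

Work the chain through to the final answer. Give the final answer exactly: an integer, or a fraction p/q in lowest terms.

Part I: 35407 is prime, so its only divisors are 1 and 35407; count = 2; answer 2
Part II: W1 = 2; w = 4; total draws C(11,6) = 462; complement C(8,6) = 28; favorable 462 - 28 = 434; P = 31/33; answer 31/33

31/33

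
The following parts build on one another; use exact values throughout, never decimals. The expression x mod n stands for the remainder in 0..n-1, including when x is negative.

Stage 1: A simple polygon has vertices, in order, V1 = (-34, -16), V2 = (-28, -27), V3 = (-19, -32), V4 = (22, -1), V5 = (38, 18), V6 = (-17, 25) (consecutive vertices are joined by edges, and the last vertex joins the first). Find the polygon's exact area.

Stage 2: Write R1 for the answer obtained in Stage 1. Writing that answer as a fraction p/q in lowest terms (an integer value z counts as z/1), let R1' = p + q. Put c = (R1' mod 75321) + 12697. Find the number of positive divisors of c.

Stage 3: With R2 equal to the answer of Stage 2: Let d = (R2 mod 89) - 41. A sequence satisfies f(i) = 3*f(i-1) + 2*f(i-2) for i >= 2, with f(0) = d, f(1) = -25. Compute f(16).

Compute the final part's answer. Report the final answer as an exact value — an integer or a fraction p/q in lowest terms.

-5615759861

Stage 1: cross terms: (-34*-27 - -28*-16)=470, (-28*-32 - -19*-27)=383, (-19*-1 - 22*-32)=723, (22*18 - 38*-1)=434, (38*25 - -17*18)=1256, (-17*-16 - -34*25)=1122; twice the area = |4388| = 4388; area = 2194; answer 2194
Stage 2: R1 = 2194; threaded value p + q = 2195; c = 14892; 14892 = 2^2 * 3 * 17 * 73; number of divisors = (2+1) * (1+1) * (1+1) * (1+1) = 24; answer 24
Stage 3: R2 = 24; d = -17; f(2) = 3*(-25) + 2*(-17) = -109; iterating: f(2)=-109, f(3)=-377, f(4)=-1349, f(5)=-4801, f(6)=-17101, f(7)=-60905, f(8)=-216917, f(9)=-772561, f(10)=-2751517, f(11)=-9799673, f(12)=-34902053, f(13)=-124305505, f(14)=-442720621, f(15)=-1576772873, f(16)=-5615759861; answer -5615759861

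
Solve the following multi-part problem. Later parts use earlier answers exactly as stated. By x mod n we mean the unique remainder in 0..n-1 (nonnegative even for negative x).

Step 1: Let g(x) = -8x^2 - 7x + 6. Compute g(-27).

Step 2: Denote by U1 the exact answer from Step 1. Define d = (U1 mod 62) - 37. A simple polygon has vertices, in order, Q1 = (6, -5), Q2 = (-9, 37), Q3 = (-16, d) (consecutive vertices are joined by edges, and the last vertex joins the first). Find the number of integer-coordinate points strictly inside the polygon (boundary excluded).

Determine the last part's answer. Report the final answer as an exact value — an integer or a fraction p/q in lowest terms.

663

Step 1: -8*(-27)^2 - 7*(-27)^1 + 6 = (-5832) + (189) + (6) = -5637; answer -5637
Step 2: U1 = -5637; d = -32; cross terms: (6*37 - -9*-5)=177, (-9*-32 - -16*37)=880, (-16*-5 - 6*-32)=272; twice the area = |1329| = 1329; area = 1329/2; boundary points = 3 + 1 + 1 = 5; strictly interior points = area - boundary/2 + 1 = 663; answer 663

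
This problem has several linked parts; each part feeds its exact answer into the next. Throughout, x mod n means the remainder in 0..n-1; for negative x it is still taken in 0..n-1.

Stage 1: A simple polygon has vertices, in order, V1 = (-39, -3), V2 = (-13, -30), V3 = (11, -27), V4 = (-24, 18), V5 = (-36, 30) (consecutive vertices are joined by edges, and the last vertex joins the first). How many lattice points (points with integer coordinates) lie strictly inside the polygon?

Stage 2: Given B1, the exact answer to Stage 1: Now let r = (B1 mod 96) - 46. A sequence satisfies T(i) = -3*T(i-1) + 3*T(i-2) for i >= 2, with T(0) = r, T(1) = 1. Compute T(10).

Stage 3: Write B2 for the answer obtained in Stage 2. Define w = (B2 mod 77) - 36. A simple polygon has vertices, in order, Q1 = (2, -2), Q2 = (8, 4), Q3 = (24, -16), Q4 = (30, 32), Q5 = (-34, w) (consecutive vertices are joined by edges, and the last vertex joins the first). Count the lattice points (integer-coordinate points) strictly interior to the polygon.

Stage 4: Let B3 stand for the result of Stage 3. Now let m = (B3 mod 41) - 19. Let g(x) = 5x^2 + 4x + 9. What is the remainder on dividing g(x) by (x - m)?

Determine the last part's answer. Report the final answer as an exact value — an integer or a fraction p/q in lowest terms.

570

Stage 1: cross terms: (-39*-30 - -13*-3)=1131, (-13*-27 - 11*-30)=681, (11*18 - -24*-27)=-450, (-24*30 - -36*18)=-72, (-36*-3 - -39*30)=1278; twice the area = |2568| = 2568; area = 1284; boundary points = 1 + 3 + 5 + 12 + 3 = 24; strictly interior points = area - boundary/2 + 1 = 1273; answer 1273
Stage 2: B1 = 1273; r = -21; T(2) = -3*(1) + 3*(-21) = -66; iterating: T(2)=-66, T(3)=201, T(4)=-801, T(5)=3006, T(6)=-11421, T(7)=43281, T(8)=-164106, T(9)=622161, T(10)=-2358801; answer -2358801
Stage 3: B2 = -2358801; w = -19; cross terms: (2*4 - 8*-2)=24, (8*-16 - 24*4)=-224, (24*32 - 30*-16)=1248, (30*-19 - -34*32)=518, (-34*-2 - 2*-19)=106; twice the area = |1672| = 1672; area = 836; boundary points = 6 + 4 + 6 + 1 + 1 = 18; strictly interior points = area - boundary/2 + 1 = 828; answer 828
Stage 4: B3 = 828; m = -11; remainder = value at the root: 5*(-11)^2 + 4*(-11)^1 + 9 = (605) + (-44) + (9) = 570; answer 570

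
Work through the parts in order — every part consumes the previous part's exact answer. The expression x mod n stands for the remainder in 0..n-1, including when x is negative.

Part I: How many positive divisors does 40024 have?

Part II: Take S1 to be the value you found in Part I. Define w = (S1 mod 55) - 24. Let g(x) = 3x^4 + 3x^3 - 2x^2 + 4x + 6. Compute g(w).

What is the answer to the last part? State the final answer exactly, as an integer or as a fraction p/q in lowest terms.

183750

Part I: 40024 = 2^3 * 5003; number of divisors = (3+1) * (1+1) = 8; answer 8
Part II: S1 = 8; w = -16; 3*(-16)^4 + 3*(-16)^3 - 2*(-16)^2 + 4*(-16)^1 + 6 = (196608) + (-12288) + (-512) + (-64) + (6) = 183750; answer 183750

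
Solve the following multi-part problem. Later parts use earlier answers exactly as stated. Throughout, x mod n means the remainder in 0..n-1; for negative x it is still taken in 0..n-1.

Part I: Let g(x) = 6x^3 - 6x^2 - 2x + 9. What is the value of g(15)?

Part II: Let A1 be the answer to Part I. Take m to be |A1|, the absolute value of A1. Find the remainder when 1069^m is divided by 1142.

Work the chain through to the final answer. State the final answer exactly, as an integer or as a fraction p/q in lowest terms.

303

Part I: 6*(15)^3 - 6*(15)^2 - 2*(15)^1 + 9 = (20250) + (-1350) + (-30) + (9) = 18879; answer 18879
Part II: A1 = 18879; m = 18879; squarings mod 1142: 1069^1=1069, 1069^2=761, 1069^4=127, 1069^8=141, 1069^16=467, 1069^32=1109, 1069^64=1089, 1069^128=525, 1069^256=403, 1069^512=245, 1069^1024=641, 1069^2048=903, 1069^4096=21, 1069^8192=441, 1069^16384=341; 1069^18879 = 1069^1 * 1069^2 * 1069^4 * 1069^8 * 1069^16 * 1069^32 * 1069^128 * 1069^256 * 1069^2048 * 1069^16384 = 303 (mod 1142); answer 303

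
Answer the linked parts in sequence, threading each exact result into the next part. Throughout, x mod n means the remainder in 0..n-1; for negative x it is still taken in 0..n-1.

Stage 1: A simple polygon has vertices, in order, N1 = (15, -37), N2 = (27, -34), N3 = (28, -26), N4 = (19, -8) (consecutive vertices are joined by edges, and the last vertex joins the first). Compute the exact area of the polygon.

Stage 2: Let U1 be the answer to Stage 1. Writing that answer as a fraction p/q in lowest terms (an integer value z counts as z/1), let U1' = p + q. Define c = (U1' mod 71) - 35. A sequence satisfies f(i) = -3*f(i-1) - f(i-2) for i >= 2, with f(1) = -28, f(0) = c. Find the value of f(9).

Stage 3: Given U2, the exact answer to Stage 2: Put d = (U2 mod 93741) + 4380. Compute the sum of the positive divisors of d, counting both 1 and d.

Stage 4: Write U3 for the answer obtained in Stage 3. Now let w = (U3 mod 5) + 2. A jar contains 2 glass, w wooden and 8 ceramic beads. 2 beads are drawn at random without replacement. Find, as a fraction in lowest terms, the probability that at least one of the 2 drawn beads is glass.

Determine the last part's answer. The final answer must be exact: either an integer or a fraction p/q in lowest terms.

7/22

Stage 1: cross terms: (15*-34 - 27*-37)=489, (27*-26 - 28*-34)=250, (28*-8 - 19*-26)=270, (19*-37 - 15*-8)=-583; twice the area = |426| = 426; area = 213; answer 213
Stage 2: U1 = 213; threaded value p + q = 214; c = -34; f(2) = -3*(-28) - 1*(-34) = 118; iterating: f(2)=118, f(3)=-326, f(4)=860, f(5)=-2254, f(6)=5902, f(7)=-15452, f(8)=40454, f(9)=-105910; answer -105910
Stage 3: U2 = -105910; d = 85952; 85952 = 2^6 * 17 * 79; sigma = (1 + 2 + 4 + 8 + 16 + 32 + 64) * (1 + 17) * (1 + 79) = 127 * 18 * 80 = 182880; answer 182880
Stage 4: U3 = 182880; w = 2; total draws C(12,2) = 66; complement C(10,2) = 45; favorable 66 - 45 = 21; P = 7/22; answer 7/22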